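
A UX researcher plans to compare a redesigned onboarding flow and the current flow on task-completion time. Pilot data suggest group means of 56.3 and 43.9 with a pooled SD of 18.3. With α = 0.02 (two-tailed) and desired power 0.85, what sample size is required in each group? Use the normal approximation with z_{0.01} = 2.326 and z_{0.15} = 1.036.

Cohen's d = |M₁ − M₂| / SD_pooled = |56.3 − 43.9| / 18.3 = 12.4 / 18.3 = 0.678.
For two independent groups with equal n: n = 2·((z_{α/2} + z_β) / d)².
z_{α/2} + z_β = 2.326 + 1.036 = 3.362.
n = 2 × (3.362 / 0.678)² = 2 × 4.959² = 2 × 24.59 = 49.2.
Round up to the next whole participant.

n = 50 per group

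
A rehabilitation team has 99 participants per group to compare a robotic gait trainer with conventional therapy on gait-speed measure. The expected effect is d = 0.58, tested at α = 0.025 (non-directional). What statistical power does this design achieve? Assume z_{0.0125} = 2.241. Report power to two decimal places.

For two equal groups, power = Φ(d·√(n/2) − z_{α/2}).
d·√(n/2) = 0.58 × √(99/2) = 0.58 × 7.036 = 4.081.
z_β = 4.081 − 2.241 = 1.840.
Power = Φ(1.840) = 0.967.

power ≈ 0.97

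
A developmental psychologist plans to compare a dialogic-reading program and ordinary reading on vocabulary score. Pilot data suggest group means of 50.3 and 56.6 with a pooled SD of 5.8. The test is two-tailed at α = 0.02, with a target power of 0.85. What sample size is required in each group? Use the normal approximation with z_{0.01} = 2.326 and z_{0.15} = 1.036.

Cohen's d = |M₁ − M₂| / SD_pooled = |50.3 − 56.6| / 5.8 = 6.3 / 5.8 = 1.086.
For two independent groups with equal n: n = 2·((z_{α/2} + z_β) / d)².
z_{α/2} + z_β = 2.326 + 1.036 = 3.362.
n = 2 × (3.362 / 1.086)² = 2 × 3.096² = 2 × 9.58 = 19.2.
Round up to the next whole participant.

n = 20 per group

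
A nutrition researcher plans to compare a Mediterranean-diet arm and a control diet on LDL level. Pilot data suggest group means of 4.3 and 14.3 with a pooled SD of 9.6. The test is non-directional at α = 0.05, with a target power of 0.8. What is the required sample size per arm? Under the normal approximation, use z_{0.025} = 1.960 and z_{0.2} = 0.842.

Cohen's d = |M₁ − M₂| / SD_pooled = |4.3 − 14.3| / 9.6 = 10.0 / 9.6 = 1.042.
For two independent groups with equal n: n = 2·((z_{α/2} + z_β) / d)².
z_{α/2} + z_β = 1.960 + 0.842 = 2.802.
n = 2 × (2.802 / 1.042)² = 2 × 2.689² = 2 × 7.23 = 14.5.
Round up to the next whole participant.

n = 15 per group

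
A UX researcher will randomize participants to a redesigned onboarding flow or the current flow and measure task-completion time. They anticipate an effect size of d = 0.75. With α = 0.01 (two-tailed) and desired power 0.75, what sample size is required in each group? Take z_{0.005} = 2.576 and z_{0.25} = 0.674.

n = 38 per group

For two independent groups with equal n: n = 2·((z_{α/2} + z_β) / d)².
z_{α/2} + z_β = 2.576 + 0.674 = 3.250.
n = 2 × (3.250 / 0.75)² = 2 × 4.333² = 2 × 18.78 = 37.6.
Round up to the next whole participant.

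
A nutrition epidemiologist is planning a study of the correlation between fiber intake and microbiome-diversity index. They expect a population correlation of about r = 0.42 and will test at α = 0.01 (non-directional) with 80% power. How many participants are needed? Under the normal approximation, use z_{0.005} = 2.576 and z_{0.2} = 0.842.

n = 62

Fisher's z: C = ½·ln((1+r)/(1−r)) = ½·ln(2.4483) = 0.4477.
n = ((z_{α/2} + z_β)/C)² + 3.
(2.576 + 0.842) / 0.4477 = 3.418 / 0.4477 = 7.635.
n = 7.635² + 3 = 58.29 + 3 = 61.3.
Round up.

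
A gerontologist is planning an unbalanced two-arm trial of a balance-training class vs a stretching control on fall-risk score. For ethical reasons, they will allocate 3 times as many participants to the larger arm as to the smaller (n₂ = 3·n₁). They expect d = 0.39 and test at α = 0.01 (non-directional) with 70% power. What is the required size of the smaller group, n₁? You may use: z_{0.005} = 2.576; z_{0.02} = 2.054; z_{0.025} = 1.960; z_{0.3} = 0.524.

n₁ = 85

With allocation ratio k = n₂/n₁ = 3, Var(x̄₁−x̄₂) = σ²(1/n₁ + 1/(k·n₁)) = σ²·(k+1)/(k·n₁).
So n₁ = (1 + 1/k)·((z_{α/2} + z_β)/d)² = 1.333 × (3.100/0.39)².
n₁ = 1.333 × 63.18 = 84.2.
Round up: n₁ = 85, giving n₂ = 3 × 85 = 255.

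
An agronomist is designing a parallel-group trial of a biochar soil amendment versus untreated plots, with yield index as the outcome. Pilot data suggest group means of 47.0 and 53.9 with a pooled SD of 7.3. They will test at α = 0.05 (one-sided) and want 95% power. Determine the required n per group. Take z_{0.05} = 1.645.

Cohen's d = |M₁ − M₂| / SD_pooled = |47.0 − 53.9| / 7.3 = 6.9 / 7.3 = 0.945.
For two independent groups with equal n: n = 2·((z_{α} + z_β) / d)².
z_{α} + z_β = 1.645 + 1.645 = 3.290.
n = 2 × (3.290 / 0.945)² = 2 × 3.481² = 2 × 12.12 = 24.2.
Round up to the next whole participant.

n = 25 per group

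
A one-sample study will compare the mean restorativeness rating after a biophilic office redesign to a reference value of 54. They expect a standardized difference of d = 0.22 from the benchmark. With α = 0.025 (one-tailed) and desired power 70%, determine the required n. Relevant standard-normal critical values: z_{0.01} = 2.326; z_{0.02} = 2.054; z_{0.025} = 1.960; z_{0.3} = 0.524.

For a one-sample test: n = ((z_{α} + z_β) / d)².
z_{α} + z_β = 1.960 + 0.524 = 2.484.
n = (2.484 / 0.22)² = 11.291² = 127.48.
Round up.

n = 128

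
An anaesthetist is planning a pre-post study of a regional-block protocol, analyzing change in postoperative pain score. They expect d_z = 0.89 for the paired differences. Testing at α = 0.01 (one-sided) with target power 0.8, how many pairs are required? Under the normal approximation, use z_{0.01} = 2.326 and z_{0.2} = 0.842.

n = 13 pairs

For a paired (one-sample on differences) test: n = ((z_{α} + z_β) / d)².
z_{α} + z_β = 2.326 + 0.842 = 3.168.
n = (3.168 / 0.89)² = 3.560² = 12.67.
Round up.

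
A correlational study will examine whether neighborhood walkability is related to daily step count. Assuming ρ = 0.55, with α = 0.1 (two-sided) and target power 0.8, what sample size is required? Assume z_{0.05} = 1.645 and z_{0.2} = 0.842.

n = 20

Fisher's z: C = ½·ln((1+r)/(1−r)) = ½·ln(3.4444) = 0.6184.
n = ((z_{α/2} + z_β)/C)² + 3.
(1.645 + 0.842) / 0.6184 = 2.487 / 0.6184 = 4.022.
n = 4.022² + 3 = 16.17 + 3 = 19.2.
Round up.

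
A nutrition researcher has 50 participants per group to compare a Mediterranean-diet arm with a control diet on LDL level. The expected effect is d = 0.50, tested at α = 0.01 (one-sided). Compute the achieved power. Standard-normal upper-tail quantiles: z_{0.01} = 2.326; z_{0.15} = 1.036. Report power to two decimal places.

For two equal groups, power = Φ(d·√(n/2) − z_{α}).
d·√(n/2) = 0.50 × √(50/2) = 0.50 × 5.000 = 2.500.
z_β = 2.500 − 2.326 = 0.174.
Power = Φ(0.174) = 0.569.

power ≈ 0.57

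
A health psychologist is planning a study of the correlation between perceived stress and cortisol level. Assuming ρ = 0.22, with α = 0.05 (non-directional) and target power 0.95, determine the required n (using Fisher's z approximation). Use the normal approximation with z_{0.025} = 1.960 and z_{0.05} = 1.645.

Fisher's z: C = ½·ln((1+r)/(1−r)) = ½·ln(1.5641) = 0.2237.
n = ((z_{α/2} + z_β)/C)² + 3.
(1.960 + 1.645) / 0.2237 = 3.605 / 0.2237 = 16.115.
n = 16.115² + 3 = 259.70 + 3 = 262.7.
Round up.

n = 263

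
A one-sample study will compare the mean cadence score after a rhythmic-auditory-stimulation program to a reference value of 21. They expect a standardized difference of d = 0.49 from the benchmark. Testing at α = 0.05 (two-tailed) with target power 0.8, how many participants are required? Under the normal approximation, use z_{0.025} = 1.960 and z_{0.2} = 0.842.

n = 33

For a one-sample test: n = ((z_{α/2} + z_β) / d)².
z_{α/2} + z_β = 1.960 + 0.842 = 2.802.
n = (2.802 / 0.49)² = 5.718² = 32.70.
Round up.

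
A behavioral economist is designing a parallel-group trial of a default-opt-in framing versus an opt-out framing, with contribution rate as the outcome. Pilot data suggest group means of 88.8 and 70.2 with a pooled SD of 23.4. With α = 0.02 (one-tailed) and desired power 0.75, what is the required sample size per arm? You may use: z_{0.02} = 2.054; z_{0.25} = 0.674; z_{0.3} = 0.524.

n = 24 per group

Cohen's d = |M₁ − M₂| / SD_pooled = |88.8 − 70.2| / 23.4 = 18.6 / 23.4 = 0.795.
For two independent groups with equal n: n = 2·((z_{α} + z_β) / d)².
z_{α} + z_β = 2.054 + 0.674 = 2.728.
n = 2 × (2.728 / 0.795)² = 2 × 3.431² = 2 × 11.77 = 23.5.
Round up to the next whole participant.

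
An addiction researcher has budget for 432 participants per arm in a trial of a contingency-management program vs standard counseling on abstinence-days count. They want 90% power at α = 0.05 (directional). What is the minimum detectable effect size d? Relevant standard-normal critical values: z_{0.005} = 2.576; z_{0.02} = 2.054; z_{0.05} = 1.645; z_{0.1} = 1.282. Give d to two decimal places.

d_min ≈ 0.20

For two independent groups of n = 432 each: d_min = (z_{α} + z_β)·√(2/n).
z-sum = 1.645 + 1.282 = 2.927.
d_min = 2.927 × √(2/432) = 2.927 × 0.0680 = 0.199.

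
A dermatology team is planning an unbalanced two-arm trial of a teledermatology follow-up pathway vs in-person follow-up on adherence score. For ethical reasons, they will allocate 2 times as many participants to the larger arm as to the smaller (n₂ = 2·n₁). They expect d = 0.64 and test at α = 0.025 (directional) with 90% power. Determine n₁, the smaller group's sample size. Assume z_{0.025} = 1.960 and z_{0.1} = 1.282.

With allocation ratio k = n₂/n₁ = 2, Var(x̄₁−x̄₂) = σ²(1/n₁ + 1/(k·n₁)) = σ²·(k+1)/(k·n₁).
So n₁ = (1 + 1/k)·((z_{α} + z_β)/d)² = 1.500 × (3.242/0.64)².
n₁ = 1.500 × 25.66 = 38.5.
Round up: n₁ = 39, giving n₂ = 2 × 39 = 78.

n₁ = 39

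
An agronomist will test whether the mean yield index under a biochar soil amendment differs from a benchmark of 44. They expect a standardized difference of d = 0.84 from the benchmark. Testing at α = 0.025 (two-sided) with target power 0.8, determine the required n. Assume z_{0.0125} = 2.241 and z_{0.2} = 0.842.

For a one-sample test: n = ((z_{α/2} + z_β) / d)².
z_{α/2} + z_β = 2.241 + 0.842 = 3.083.
n = (3.083 / 0.84)² = 3.670² = 13.47.
Round up.

n = 14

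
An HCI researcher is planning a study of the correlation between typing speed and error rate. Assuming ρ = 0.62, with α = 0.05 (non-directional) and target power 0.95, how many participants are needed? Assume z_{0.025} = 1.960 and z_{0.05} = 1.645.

n = 28

Fisher's z: C = ½·ln((1+r)/(1−r)) = ½·ln(4.2632) = 0.7250.
n = ((z_{α/2} + z_β)/C)² + 3.
(1.960 + 1.645) / 0.7250 = 3.605 / 0.7250 = 4.972.
n = 4.972² + 3 = 24.72 + 3 = 27.7.
Round up.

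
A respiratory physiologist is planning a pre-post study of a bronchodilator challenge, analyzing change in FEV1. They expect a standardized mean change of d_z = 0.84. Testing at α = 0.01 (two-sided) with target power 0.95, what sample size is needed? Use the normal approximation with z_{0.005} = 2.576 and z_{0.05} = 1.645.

n = 26 pairs

For a paired (one-sample on differences) test: n = ((z_{α/2} + z_β) / d)².
z_{α/2} + z_β = 2.576 + 1.645 = 4.221.
n = (4.221 / 0.84)² = 5.025² = 25.25.
Round up.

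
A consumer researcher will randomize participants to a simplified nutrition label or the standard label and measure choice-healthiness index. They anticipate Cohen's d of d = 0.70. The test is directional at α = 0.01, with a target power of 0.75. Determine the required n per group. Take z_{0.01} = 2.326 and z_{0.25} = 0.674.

n = 37 per group

For two independent groups with equal n: n = 2·((z_{α} + z_β) / d)².
z_{α} + z_β = 2.326 + 0.674 = 3.000.
n = 2 × (3.000 / 0.70)² = 2 × 4.286² = 2 × 18.37 = 36.7.
Round up to the next whole participant.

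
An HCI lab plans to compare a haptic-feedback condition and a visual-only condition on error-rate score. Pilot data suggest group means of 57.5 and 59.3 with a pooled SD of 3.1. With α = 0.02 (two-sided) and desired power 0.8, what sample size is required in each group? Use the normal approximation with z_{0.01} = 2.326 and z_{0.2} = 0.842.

n = 60 per group

Cohen's d = |M₁ − M₂| / SD_pooled = |57.5 − 59.3| / 3.1 = 1.8 / 3.1 = 0.581.
For two independent groups with equal n: n = 2·((z_{α/2} + z_β) / d)².
z_{α/2} + z_β = 2.326 + 0.842 = 3.168.
n = 2 × (3.168 / 0.581)² = 2 × 5.453² = 2 × 29.73 = 59.5.
Round up to the next whole participant.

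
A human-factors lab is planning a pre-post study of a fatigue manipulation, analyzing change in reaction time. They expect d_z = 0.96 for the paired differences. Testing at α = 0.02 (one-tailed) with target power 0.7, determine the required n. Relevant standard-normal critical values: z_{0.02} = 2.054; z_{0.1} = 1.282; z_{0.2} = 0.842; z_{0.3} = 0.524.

For a paired (one-sample on differences) test: n = ((z_{α} + z_β) / d)².
z_{α} + z_β = 2.054 + 0.524 = 2.578.
n = (2.578 / 0.96)² = 2.685² = 7.21.
Round up.

n = 8 pairs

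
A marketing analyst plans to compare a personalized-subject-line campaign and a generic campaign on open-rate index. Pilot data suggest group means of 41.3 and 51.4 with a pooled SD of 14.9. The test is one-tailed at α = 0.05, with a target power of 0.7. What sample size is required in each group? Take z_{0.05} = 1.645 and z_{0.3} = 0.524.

Cohen's d = |M₁ − M₂| / SD_pooled = |41.3 − 51.4| / 14.9 = 10.1 / 14.9 = 0.678.
For two independent groups with equal n: n = 2·((z_{α} + z_β) / d)².
z_{α} + z_β = 1.645 + 0.524 = 2.169.
n = 2 × (2.169 / 0.678)² = 2 × 3.199² = 2 × 10.23 = 20.5.
Round up to the next whole participant.

n = 21 per group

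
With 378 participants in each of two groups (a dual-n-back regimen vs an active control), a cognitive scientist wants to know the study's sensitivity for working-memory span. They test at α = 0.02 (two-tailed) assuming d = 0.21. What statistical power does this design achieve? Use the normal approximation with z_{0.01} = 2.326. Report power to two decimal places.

power ≈ 0.71

For two equal groups, power = Φ(d·√(n/2) − z_{α/2}).
d·√(n/2) = 0.21 × √(378/2) = 0.21 × 13.748 = 2.887.
z_β = 2.887 − 2.326 = 0.561.
Power = Φ(0.561) = 0.713.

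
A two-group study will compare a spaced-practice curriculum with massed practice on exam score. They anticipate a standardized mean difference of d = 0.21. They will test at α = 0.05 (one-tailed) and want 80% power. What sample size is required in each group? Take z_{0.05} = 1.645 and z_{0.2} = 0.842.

For two independent groups with equal n: n = 2·((z_{α} + z_β) / d)².
z_{α} + z_β = 1.645 + 0.842 = 2.487.
n = 2 × (2.487 / 0.21)² = 2 × 11.843² = 2 × 140.25 = 280.5.
Round up to the next whole participant.

n = 281 per group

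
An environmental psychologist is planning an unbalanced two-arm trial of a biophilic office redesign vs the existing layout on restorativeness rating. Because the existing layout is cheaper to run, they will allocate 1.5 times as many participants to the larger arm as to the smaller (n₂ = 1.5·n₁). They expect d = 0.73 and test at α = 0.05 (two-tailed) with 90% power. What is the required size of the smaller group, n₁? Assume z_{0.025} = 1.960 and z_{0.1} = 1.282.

n₁ = 33

With allocation ratio k = n₂/n₁ = 1.5, Var(x̄₁−x̄₂) = σ²(1/n₁ + 1/(k·n₁)) = σ²·(k+1)/(k·n₁).
So n₁ = (1 + 1/k)·((z_{α/2} + z_β)/d)² = 1.667 × (3.242/0.73)².
n₁ = 1.667 × 19.72 = 32.9.
Round up: n₁ = 33, giving n₂ = ⌈1.5 × 33⌉ = ⌈49.5⌉ = 50.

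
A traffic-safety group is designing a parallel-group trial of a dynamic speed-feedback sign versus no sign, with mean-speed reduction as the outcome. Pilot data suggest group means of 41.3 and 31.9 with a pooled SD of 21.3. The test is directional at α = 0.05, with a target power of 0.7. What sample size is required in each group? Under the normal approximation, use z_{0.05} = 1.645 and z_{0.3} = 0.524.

Cohen's d = |M₁ − M₂| / SD_pooled = |41.3 − 31.9| / 21.3 = 9.4 / 21.3 = 0.441.
For two independent groups with equal n: n = 2·((z_{α} + z_β) / d)².
z_{α} + z_β = 1.645 + 0.524 = 2.169.
n = 2 × (2.169 / 0.441)² = 2 × 4.918² = 2 × 24.19 = 48.4.
Round up to the next whole participant.

n = 49 per group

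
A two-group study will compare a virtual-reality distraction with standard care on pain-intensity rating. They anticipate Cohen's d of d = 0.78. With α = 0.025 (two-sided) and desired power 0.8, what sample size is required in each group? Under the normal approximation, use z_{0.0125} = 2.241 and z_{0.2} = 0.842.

n = 32 per group

For two independent groups with equal n: n = 2·((z_{α/2} + z_β) / d)².
z_{α/2} + z_β = 2.241 + 0.842 = 3.083.
n = 2 × (3.083 / 0.78)² = 2 × 3.953² = 2 × 15.62 = 31.2.
Round up to the next whole participant.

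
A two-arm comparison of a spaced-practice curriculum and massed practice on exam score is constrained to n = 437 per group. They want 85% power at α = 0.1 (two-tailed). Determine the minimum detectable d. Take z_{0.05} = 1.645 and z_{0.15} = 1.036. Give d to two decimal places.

For two independent groups of n = 437 each: d_min = (z_{α/2} + z_β)·√(2/n).
z-sum = 1.645 + 1.036 = 2.681.
d_min = 2.681 × √(2/437) = 2.681 × 0.0677 = 0.181.

d_min ≈ 0.18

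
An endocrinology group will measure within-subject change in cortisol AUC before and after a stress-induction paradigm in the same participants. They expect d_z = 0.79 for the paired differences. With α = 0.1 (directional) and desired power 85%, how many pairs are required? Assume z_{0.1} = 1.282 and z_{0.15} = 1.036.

n = 9 pairs

For a paired (one-sample on differences) test: n = ((z_{α} + z_β) / d)².
z_{α} + z_β = 1.282 + 1.036 = 2.318.
n = (2.318 / 0.79)² = 2.934² = 8.61.
Round up.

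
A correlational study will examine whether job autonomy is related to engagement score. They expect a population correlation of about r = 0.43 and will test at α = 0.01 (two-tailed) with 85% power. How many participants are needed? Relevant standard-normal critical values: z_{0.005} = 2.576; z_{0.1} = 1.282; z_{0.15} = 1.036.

Fisher's z: C = ½·ln((1+r)/(1−r)) = ½·ln(2.5088) = 0.4599.
n = ((z_{α/2} + z_β)/C)² + 3.
(2.576 + 1.036) / 0.4599 = 3.612 / 0.4599 = 7.854.
n = 7.854² + 3 = 61.68 + 3 = 64.7.
Round up.

n = 65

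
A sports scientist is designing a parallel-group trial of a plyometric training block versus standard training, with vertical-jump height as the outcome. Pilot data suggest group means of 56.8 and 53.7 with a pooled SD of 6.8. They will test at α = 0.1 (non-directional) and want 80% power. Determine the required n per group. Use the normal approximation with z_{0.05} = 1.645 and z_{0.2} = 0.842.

n = 60 per group

Cohen's d = |M₁ − M₂| / SD_pooled = |56.8 − 53.7| / 6.8 = 3.1 / 6.8 = 0.456.
For two independent groups with equal n: n = 2·((z_{α/2} + z_β) / d)².
z_{α/2} + z_β = 1.645 + 0.842 = 2.487.
n = 2 × (2.487 / 0.456)² = 2 × 5.454² = 2 × 29.75 = 59.5.
Round up to the next whole participant.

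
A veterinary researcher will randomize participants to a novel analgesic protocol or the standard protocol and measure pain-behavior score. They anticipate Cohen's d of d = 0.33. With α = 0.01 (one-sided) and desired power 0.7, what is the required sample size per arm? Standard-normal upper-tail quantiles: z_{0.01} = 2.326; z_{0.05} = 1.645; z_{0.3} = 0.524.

For two independent groups with equal n: n = 2·((z_{α} + z_β) / d)².
z_{α} + z_β = 2.326 + 0.524 = 2.850.
n = 2 × (2.850 / 0.33)² = 2 × 8.636² = 2 × 74.59 = 149.2.
Round up to the next whole participant.

n = 150 per group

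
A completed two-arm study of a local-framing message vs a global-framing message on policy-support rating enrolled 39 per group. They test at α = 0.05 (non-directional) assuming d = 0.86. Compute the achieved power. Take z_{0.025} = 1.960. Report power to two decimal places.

For two equal groups, power = Φ(d·√(n/2) − z_{α/2}).
d·√(n/2) = 0.86 × √(39/2) = 0.86 × 4.416 = 3.798.
z_β = 3.798 − 1.960 = 1.838.
Power = Φ(1.838) = 0.967.

power ≈ 0.97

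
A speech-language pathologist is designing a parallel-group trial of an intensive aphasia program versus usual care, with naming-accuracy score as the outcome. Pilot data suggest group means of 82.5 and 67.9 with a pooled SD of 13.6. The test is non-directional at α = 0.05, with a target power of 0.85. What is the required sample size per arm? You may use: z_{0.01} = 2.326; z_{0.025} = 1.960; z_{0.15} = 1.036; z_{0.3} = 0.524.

Cohen's d = |M₁ − M₂| / SD_pooled = |82.5 − 67.9| / 13.6 = 14.6 / 13.6 = 1.074.
For two independent groups with equal n: n = 2·((z_{α/2} + z_β) / d)².
z_{α/2} + z_β = 1.960 + 1.036 = 2.996.
n = 2 × (2.996 / 1.074)² = 2 × 2.790² = 2 × 7.78 = 15.6.
Round up to the next whole participant.

n = 16 per group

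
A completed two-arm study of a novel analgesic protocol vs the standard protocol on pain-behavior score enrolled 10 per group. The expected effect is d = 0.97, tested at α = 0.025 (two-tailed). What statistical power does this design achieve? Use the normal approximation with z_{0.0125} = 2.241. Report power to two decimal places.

For two equal groups, power = Φ(d·√(n/2) − z_{α/2}).
d·√(n/2) = 0.97 × √(10/2) = 0.97 × 2.236 = 2.169.
z_β = 2.169 − 2.241 = -0.072.
Power = Φ(-0.072) = 0.471.

power ≈ 0.47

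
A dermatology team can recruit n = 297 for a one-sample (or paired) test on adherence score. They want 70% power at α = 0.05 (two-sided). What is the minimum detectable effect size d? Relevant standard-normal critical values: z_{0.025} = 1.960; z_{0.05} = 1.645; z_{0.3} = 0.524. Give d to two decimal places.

d_min ≈ 0.14

For a single sample (or paired design) of n = 297: d_min = (z_{α/2} + z_β)/√n.
z-sum = 1.960 + 0.524 = 2.484.
d_min = 2.484 / √297 = 2.484 / 17.234 = 0.144.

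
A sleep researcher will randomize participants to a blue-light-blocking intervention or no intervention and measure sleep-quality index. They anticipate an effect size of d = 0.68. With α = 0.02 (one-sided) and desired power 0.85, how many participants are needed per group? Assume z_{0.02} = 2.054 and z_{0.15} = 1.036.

n = 42 per group

For two independent groups with equal n: n = 2·((z_{α} + z_β) / d)².
z_{α} + z_β = 2.054 + 1.036 = 3.090.
n = 2 × (3.090 / 0.68)² = 2 × 4.544² = 2 × 20.65 = 41.3.
Round up to the next whole participant.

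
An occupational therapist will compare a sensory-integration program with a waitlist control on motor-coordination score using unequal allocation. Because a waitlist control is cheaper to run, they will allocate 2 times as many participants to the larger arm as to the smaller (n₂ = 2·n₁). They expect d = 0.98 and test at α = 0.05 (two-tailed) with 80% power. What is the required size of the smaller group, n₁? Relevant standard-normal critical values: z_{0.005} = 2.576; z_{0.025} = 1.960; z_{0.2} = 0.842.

n₁ = 13

With allocation ratio k = n₂/n₁ = 2, Var(x̄₁−x̄₂) = σ²(1/n₁ + 1/(k·n₁)) = σ²·(k+1)/(k·n₁).
So n₁ = (1 + 1/k)·((z_{α/2} + z_β)/d)² = 1.500 × (2.802/0.98)².
n₁ = 1.500 × 8.17 = 12.3.
Round up: n₁ = 13, giving n₂ = 2 × 13 = 26.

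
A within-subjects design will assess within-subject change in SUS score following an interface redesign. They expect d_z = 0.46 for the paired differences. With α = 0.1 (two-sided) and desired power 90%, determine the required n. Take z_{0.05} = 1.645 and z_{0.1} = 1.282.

For a paired (one-sample on differences) test: n = ((z_{α/2} + z_β) / d)².
z_{α/2} + z_β = 1.645 + 1.282 = 2.927.
n = (2.927 / 0.46)² = 6.363² = 40.49.
Round up.

n = 41 pairs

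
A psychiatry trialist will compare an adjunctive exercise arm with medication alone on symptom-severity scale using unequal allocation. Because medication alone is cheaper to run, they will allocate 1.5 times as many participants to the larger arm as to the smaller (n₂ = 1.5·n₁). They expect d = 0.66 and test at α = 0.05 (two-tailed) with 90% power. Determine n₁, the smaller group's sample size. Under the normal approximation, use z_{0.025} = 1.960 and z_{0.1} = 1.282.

n₁ = 41

With allocation ratio k = n₂/n₁ = 1.5, Var(x̄₁−x̄₂) = σ²(1/n₁ + 1/(k·n₁)) = σ²·(k+1)/(k·n₁).
So n₁ = (1 + 1/k)·((z_{α/2} + z_β)/d)² = 1.667 × (3.242/0.66)².
n₁ = 1.667 × 24.13 = 40.2.
Round up: n₁ = 41, giving n₂ = ⌈1.5 × 41⌉ = ⌈61.5⌉ = 62.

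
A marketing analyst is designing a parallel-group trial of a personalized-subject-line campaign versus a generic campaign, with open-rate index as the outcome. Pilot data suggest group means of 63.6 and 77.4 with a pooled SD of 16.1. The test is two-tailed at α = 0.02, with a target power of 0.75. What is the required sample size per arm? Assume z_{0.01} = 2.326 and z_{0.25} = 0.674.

n = 25 per group

Cohen's d = |M₁ − M₂| / SD_pooled = |63.6 − 77.4| / 16.1 = 13.8 / 16.1 = 0.857.
For two independent groups with equal n: n = 2·((z_{α/2} + z_β) / d)².
z_{α/2} + z_β = 2.326 + 0.674 = 3.000.
n = 2 × (3.000 / 0.857)² = 2 × 3.501² = 2 × 12.25 = 24.5.
Round up to the next whole participant.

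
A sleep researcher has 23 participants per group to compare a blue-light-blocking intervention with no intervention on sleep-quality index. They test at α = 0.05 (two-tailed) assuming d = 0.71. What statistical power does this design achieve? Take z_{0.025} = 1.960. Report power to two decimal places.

For two equal groups, power = Φ(d·√(n/2) − z_{α/2}).
d·√(n/2) = 0.71 × √(23/2) = 0.71 × 3.391 = 2.408.
z_β = 2.408 − 1.960 = 0.448.
Power = Φ(0.448) = 0.673.

power ≈ 0.67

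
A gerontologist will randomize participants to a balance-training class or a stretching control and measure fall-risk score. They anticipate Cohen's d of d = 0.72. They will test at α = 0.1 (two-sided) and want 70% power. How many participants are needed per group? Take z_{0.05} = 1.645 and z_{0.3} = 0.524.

n = 19 per group

For two independent groups with equal n: n = 2·((z_{α/2} + z_β) / d)².
z_{α/2} + z_β = 1.645 + 0.524 = 2.169.
n = 2 × (2.169 / 0.72)² = 2 × 3.013² = 2 × 9.08 = 18.2.
Round up to the next whole participant.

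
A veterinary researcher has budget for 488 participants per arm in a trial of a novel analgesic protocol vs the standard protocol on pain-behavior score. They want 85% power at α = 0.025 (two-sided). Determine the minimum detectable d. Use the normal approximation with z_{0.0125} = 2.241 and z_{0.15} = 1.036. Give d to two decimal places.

d_min ≈ 0.21

For two independent groups of n = 488 each: d_min = (z_{α/2} + z_β)·√(2/n).
z-sum = 2.241 + 1.036 = 3.277.
d_min = 3.277 × √(2/488) = 3.277 × 0.0640 = 0.210.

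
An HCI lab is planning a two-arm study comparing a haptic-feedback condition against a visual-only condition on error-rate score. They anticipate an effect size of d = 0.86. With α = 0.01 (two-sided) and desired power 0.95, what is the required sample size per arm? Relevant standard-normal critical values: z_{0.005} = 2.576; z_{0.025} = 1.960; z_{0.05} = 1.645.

For two independent groups with equal n: n = 2·((z_{α/2} + z_β) / d)².
z_{α/2} + z_β = 2.576 + 1.645 = 4.221.
n = 2 × (4.221 / 0.86)² = 2 × 4.908² = 2 × 24.09 = 48.2.
Round up to the next whole participant.

n = 49 per group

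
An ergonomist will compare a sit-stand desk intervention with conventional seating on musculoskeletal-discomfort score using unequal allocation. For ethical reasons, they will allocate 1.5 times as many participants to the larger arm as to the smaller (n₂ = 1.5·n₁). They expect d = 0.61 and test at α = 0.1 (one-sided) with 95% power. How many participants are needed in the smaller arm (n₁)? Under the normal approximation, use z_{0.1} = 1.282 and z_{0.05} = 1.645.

With allocation ratio k = n₂/n₁ = 1.5, Var(x̄₁−x̄₂) = σ²(1/n₁ + 1/(k·n₁)) = σ²·(k+1)/(k·n₁).
So n₁ = (1 + 1/k)·((z_{α} + z_β)/d)² = 1.667 × (2.927/0.61)².
n₁ = 1.667 × 23.02 = 38.4.
Round up: n₁ = 39, giving n₂ = ⌈1.5 × 39⌉ = ⌈58.5⌉ = 59.

n₁ = 39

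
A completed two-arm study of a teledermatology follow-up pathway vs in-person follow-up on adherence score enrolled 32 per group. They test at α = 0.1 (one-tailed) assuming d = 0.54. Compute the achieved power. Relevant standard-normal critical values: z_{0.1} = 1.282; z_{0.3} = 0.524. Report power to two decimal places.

For two equal groups, power = Φ(d·√(n/2) − z_{α}).
d·√(n/2) = 0.54 × √(32/2) = 0.54 × 4.000 = 2.160.
z_β = 2.160 − 1.282 = 0.878.
Power = Φ(0.878) = 0.810.

power ≈ 0.81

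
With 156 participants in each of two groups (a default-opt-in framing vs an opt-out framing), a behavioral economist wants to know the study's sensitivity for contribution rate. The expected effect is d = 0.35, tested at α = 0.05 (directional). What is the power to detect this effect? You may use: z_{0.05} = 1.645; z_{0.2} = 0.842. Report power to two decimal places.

power ≈ 0.93

For two equal groups, power = Φ(d·√(n/2) − z_{α}).
d·√(n/2) = 0.35 × √(156/2) = 0.35 × 8.832 = 3.091.
z_β = 3.091 − 1.645 = 1.446.
Power = Φ(1.446) = 0.926.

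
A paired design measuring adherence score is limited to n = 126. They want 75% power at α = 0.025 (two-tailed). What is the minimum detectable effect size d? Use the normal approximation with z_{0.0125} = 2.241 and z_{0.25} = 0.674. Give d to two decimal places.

For a single sample (or paired design) of n = 126: d_min = (z_{α/2} + z_β)/√n.
z-sum = 2.241 + 0.674 = 2.915.
d_min = 2.915 / √126 = 2.915 / 11.225 = 0.260.

d_min ≈ 0.26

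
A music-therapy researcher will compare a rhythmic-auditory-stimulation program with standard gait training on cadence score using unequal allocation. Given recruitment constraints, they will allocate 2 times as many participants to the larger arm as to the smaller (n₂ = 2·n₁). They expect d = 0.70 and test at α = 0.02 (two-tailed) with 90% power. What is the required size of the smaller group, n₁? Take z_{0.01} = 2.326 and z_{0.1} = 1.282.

With allocation ratio k = n₂/n₁ = 2, Var(x̄₁−x̄₂) = σ²(1/n₁ + 1/(k·n₁)) = σ²·(k+1)/(k·n₁).
So n₁ = (1 + 1/k)·((z_{α/2} + z_β)/d)² = 1.500 × (3.608/0.70)².
n₁ = 1.500 × 26.57 = 39.8.
Round up: n₁ = 40, giving n₂ = 2 × 40 = 80.

n₁ = 40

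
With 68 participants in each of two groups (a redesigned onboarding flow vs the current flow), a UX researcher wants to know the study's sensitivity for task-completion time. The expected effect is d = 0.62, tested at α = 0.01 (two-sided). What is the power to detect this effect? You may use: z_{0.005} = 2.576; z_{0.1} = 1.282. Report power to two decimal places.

For two equal groups, power = Φ(d·√(n/2) − z_{α/2}).
d·√(n/2) = 0.62 × √(68/2) = 0.62 × 5.831 = 3.615.
z_β = 3.615 − 2.576 = 1.039.
Power = Φ(1.039) = 0.851.

power ≈ 0.85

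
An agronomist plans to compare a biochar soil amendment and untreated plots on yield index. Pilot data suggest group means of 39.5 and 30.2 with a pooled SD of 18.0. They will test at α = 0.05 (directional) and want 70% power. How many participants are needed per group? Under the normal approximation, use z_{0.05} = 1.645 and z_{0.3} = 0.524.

Cohen's d = |M₁ − M₂| / SD_pooled = |39.5 − 30.2| / 18.0 = 9.3 / 18.0 = 0.517.
For two independent groups with equal n: n = 2·((z_{α} + z_β) / d)².
z_{α} + z_β = 1.645 + 0.524 = 2.169.
n = 2 × (2.169 / 0.517)² = 2 × 4.195² = 2 × 17.60 = 35.2.
Round up to the next whole participant.

n = 36 per group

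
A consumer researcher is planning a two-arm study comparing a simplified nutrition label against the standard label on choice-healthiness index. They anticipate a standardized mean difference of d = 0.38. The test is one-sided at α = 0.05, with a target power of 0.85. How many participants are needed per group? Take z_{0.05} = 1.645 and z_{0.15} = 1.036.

For two independent groups with equal n: n = 2·((z_{α} + z_β) / d)².
z_{α} + z_β = 1.645 + 1.036 = 2.681.
n = 2 × (2.681 / 0.38)² = 2 × 7.055² = 2 × 49.78 = 99.6.
Round up to the next whole participant.

n = 100 per group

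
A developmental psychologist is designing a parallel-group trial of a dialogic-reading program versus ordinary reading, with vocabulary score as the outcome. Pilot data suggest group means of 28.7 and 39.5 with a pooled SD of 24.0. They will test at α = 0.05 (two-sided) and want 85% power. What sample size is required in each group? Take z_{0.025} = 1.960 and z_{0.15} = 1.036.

n = 89 per group

Cohen's d = |M₁ − M₂| / SD_pooled = |28.7 − 39.5| / 24.0 = 10.8 / 24.0 = 0.450.
For two independent groups with equal n: n = 2·((z_{α/2} + z_β) / d)².
z_{α/2} + z_β = 1.960 + 1.036 = 2.996.
n = 2 × (2.996 / 0.450)² = 2 × 6.658² = 2 × 44.33 = 88.7.
Round up to the next whole participant.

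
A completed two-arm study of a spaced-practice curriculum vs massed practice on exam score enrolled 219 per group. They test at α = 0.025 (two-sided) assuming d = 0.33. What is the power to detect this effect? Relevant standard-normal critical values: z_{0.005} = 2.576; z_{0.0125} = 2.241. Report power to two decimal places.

For two equal groups, power = Φ(d·√(n/2) − z_{α/2}).
d·√(n/2) = 0.33 × √(219/2) = 0.33 × 10.464 = 3.453.
z_β = 3.453 − 2.241 = 1.212.
Power = Φ(1.212) = 0.887.

power ≈ 0.89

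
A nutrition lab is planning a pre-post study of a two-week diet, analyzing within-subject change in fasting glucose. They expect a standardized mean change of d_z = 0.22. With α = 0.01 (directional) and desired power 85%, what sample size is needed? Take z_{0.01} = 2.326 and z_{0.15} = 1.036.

n = 234 pairs

For a paired (one-sample on differences) test: n = ((z_{α} + z_β) / d)².
z_{α} + z_β = 2.326 + 1.036 = 3.362.
n = (3.362 / 0.22)² = 15.282² = 233.53.
Round up.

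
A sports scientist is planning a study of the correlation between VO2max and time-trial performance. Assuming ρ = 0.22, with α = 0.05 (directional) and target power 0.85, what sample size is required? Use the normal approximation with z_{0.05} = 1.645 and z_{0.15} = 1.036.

Fisher's z: C = ½·ln((1+r)/(1−r)) = ½·ln(1.5641) = 0.2237.
n = ((z_{α} + z_β)/C)² + 3.
(1.645 + 1.036) / 0.2237 = 2.681 / 0.2237 = 11.985.
n = 11.985² + 3 = 143.64 + 3 = 146.6.
Round up.

n = 147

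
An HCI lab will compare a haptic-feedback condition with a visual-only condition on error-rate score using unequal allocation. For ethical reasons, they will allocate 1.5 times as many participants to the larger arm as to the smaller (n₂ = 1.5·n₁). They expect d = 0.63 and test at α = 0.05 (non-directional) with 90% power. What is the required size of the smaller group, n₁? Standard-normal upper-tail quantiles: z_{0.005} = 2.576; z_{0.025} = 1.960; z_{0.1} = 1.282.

n₁ = 45

With allocation ratio k = n₂/n₁ = 1.5, Var(x̄₁−x̄₂) = σ²(1/n₁ + 1/(k·n₁)) = σ²·(k+1)/(k·n₁).
So n₁ = (1 + 1/k)·((z_{α/2} + z_β)/d)² = 1.667 × (3.242/0.63)².
n₁ = 1.667 × 26.48 = 44.1.
Round up: n₁ = 45, giving n₂ = ⌈1.5 × 45⌉ = ⌈67.5⌉ = 68.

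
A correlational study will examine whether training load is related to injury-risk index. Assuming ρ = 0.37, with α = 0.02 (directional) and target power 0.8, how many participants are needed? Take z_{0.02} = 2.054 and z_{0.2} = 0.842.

Fisher's z: C = ½·ln((1+r)/(1−r)) = ½·ln(2.1746) = 0.3884.
n = ((z_{α} + z_β)/C)² + 3.
(2.054 + 0.842) / 0.3884 = 2.896 / 0.3884 = 7.456.
n = 7.456² + 3 = 55.60 + 3 = 58.6.
Round up.

n = 59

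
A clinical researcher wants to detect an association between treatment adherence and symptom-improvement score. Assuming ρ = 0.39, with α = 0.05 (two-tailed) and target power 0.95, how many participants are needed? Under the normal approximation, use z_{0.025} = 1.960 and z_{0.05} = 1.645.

n = 80

Fisher's z: C = ½·ln((1+r)/(1−r)) = ½·ln(2.2787) = 0.4118.
n = ((z_{α/2} + z_β)/C)² + 3.
(1.960 + 1.645) / 0.4118 = 3.605 / 0.4118 = 8.754.
n = 8.754² + 3 = 76.64 + 3 = 79.6.
Round up.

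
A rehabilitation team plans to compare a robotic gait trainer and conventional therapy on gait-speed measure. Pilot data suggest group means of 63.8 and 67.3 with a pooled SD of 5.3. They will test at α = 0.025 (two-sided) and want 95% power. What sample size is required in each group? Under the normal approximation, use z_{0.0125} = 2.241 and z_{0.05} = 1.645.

n = 70 per group

Cohen's d = |M₁ − M₂| / SD_pooled = |63.8 − 67.3| / 5.3 = 3.5 / 5.3 = 0.660.
For two independent groups with equal n: n = 2·((z_{α/2} + z_β) / d)².
z_{α/2} + z_β = 2.241 + 1.645 = 3.886.
n = 2 × (3.886 / 0.660)² = 2 × 5.888² = 2 × 34.67 = 69.3.
Round up to the next whole participant.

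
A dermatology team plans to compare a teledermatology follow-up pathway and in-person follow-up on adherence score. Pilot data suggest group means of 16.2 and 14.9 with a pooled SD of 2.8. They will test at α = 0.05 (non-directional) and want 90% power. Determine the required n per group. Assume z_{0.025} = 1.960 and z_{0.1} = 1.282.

Cohen's d = |M₁ − M₂| / SD_pooled = |16.2 − 14.9| / 2.8 = 1.3 / 2.8 = 0.464.
For two independent groups with equal n: n = 2·((z_{α/2} + z_β) / d)².
z_{α/2} + z_β = 1.960 + 1.282 = 3.242.
n = 2 × (3.242 / 0.464)² = 2 × 6.987² = 2 × 48.82 = 97.6.
Round up to the next whole participant.

n = 98 per group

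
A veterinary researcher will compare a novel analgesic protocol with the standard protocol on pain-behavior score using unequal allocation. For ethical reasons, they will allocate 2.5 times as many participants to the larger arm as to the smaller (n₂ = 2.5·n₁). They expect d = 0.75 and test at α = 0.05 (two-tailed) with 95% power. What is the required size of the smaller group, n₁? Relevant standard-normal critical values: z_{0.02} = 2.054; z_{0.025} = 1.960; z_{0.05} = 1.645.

With allocation ratio k = n₂/n₁ = 2.5, Var(x̄₁−x̄₂) = σ²(1/n₁ + 1/(k·n₁)) = σ²·(k+1)/(k·n₁).
So n₁ = (1 + 1/k)·((z_{α/2} + z_β)/d)² = 1.400 × (3.605/0.75)².
n₁ = 1.400 × 23.10 = 32.3.
Round up: n₁ = 33, giving n₂ = ⌈2.5 × 33⌉ = ⌈82.5⌉ = 83.

n₁ = 33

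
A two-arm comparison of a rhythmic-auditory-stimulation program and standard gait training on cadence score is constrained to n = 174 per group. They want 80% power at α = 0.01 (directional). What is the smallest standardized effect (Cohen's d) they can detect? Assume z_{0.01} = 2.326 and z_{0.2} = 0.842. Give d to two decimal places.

d_min ≈ 0.34

For two independent groups of n = 174 each: d_min = (z_{α} + z_β)·√(2/n).
z-sum = 2.326 + 0.842 = 3.168.
d_min = 3.168 × √(2/174) = 3.168 × 0.1072 = 0.340.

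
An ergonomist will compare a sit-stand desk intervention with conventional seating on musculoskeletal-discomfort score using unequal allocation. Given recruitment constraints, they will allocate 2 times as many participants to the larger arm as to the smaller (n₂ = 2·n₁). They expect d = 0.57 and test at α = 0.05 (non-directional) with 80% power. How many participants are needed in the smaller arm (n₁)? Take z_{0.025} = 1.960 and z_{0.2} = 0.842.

With allocation ratio k = n₂/n₁ = 2, Var(x̄₁−x̄₂) = σ²(1/n₁ + 1/(k·n₁)) = σ²·(k+1)/(k·n₁).
So n₁ = (1 + 1/k)·((z_{α/2} + z_β)/d)² = 1.500 × (2.802/0.57)².
n₁ = 1.500 × 24.16 = 36.2.
Round up: n₁ = 37, giving n₂ = 2 × 37 = 74.

n₁ = 37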